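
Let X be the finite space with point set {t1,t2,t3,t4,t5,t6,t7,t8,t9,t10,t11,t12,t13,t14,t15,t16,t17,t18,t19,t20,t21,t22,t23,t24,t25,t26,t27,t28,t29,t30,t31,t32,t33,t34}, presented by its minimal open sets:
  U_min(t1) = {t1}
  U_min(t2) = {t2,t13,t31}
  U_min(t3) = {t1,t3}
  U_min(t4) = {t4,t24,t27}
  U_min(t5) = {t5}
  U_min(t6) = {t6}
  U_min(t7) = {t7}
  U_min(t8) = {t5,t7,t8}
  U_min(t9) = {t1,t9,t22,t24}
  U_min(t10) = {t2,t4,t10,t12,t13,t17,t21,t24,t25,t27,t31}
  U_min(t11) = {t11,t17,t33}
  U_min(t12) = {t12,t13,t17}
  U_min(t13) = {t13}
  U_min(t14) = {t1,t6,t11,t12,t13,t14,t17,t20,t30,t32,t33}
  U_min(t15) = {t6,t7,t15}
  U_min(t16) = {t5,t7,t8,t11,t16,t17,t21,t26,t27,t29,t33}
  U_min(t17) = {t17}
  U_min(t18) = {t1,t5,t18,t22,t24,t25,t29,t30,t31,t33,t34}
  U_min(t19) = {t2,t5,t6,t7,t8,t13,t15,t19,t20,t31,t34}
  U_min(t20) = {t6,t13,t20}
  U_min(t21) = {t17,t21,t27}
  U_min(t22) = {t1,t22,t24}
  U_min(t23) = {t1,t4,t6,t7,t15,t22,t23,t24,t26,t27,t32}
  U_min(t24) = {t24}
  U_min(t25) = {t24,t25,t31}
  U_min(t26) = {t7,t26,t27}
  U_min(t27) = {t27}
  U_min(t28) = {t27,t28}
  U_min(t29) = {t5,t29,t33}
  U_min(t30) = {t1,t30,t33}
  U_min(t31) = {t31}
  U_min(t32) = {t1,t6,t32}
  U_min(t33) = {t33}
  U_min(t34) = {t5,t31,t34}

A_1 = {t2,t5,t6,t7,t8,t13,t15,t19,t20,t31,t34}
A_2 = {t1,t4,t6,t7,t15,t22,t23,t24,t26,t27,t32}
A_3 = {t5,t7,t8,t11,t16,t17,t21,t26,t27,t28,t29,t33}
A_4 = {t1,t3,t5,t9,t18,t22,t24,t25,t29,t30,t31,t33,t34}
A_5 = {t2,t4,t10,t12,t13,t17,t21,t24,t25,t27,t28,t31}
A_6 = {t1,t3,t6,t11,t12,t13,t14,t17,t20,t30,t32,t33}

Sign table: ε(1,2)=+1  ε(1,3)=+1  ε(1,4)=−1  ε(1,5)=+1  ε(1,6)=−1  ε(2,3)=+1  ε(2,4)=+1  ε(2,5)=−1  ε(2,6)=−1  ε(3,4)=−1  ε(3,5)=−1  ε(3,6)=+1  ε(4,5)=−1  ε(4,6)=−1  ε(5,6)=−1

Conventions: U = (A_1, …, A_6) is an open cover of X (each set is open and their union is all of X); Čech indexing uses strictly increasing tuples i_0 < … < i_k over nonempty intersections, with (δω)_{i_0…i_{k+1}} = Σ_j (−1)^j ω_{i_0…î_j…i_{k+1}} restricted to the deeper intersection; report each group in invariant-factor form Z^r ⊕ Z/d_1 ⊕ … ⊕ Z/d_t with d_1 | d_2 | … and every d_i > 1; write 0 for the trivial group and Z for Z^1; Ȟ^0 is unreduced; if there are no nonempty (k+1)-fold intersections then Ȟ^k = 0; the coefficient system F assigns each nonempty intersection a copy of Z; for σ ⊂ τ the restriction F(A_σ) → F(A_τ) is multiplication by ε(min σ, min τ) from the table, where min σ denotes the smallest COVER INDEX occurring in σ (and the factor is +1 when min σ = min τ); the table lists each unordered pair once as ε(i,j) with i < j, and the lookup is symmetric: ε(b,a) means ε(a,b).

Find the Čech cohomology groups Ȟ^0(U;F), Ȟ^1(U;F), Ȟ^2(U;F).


nonempty intersections:
  A12={t6,t7,t15} A13={t5,t7,t8} A14={t5,t31,t34} A15={t2,t13,t31} A16={t6,t13,t20} A23={t7,t26,t27} A24={t1,t22,t24} A25={t4,t24,t27} A26={t1,t6,t32} A34={t5,t29,t33} A35={t17,t21,t27,t28} A36={t11,t17,t33} A45={t24,t25,t31} A46={t1,t3,t30,t33} A56={t12,t13,t17}
  A123={t7} A126={t6} A134={t5} A145={t31} A156={t13} A235={t27} A245={t24} A246={t1} A346={t33} A356={t17}
C dims 6,15,10; δ0: rk 6, SNF 1^5·2; δ1: rk 9, SNF 1^9
Ȟ^0: (6−6)−0=0 ⇒ 0
Ȟ^1: (15−9)−6=0 plus torsion [2] ⇒ Z/2
Ȟ^2: (10−0)−9=1 ⇒ Z

Ȟ^0(U;F) ≅ 0, Ȟ^1(U;F) ≅ Z/2, Ȟ^2(U;F) ≅ Z


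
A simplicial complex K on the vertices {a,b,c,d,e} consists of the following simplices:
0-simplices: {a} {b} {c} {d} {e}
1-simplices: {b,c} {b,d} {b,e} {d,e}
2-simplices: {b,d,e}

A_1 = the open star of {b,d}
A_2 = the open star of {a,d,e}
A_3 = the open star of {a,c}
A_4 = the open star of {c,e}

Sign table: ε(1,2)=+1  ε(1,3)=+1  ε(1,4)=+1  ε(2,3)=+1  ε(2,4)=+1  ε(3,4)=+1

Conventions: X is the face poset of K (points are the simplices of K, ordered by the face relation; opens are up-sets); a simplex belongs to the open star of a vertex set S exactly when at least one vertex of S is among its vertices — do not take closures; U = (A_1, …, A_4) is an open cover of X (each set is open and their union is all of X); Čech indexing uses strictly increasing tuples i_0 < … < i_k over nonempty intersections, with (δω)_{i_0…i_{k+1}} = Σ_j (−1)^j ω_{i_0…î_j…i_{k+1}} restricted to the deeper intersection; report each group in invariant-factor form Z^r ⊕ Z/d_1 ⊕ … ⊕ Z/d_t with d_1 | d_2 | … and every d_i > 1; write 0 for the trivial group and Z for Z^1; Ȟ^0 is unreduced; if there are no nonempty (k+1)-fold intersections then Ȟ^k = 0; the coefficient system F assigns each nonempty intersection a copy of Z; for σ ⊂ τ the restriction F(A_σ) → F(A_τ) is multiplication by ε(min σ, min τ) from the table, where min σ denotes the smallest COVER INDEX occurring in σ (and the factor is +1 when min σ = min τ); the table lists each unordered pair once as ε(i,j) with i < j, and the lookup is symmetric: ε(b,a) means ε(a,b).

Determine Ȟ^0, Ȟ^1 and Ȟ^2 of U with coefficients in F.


nerve simplices:
  A1={{b},{d},{b,c},{b,d},{b,e},{d,e},{b,d,e}} A2={{a},{d},{e},{b,d},{b,e},{d,e},{b,d,e}} A3={{a},{c},{b,c}} A4={{c},{e},{b,c},{b,e},{d,e},{b,d,e}}
  A12={{d},{b,d},{b,e},{d,e},{b,d,e}} A13={{b,c}} A14={{b,c},{b,e},{d,e},{b,d,e}} A23={{a}} A24={{e},{b,e},{d,e},{b,d,e}} A34={{c},{b,c}}
  A124={{b,e},{d,e},{b,d,e}} A134={{b,c}}
C dims 4,6,2; δ0: rk 3, SNF 1^3; δ1: rk 2, SNF 1^2
degree 0: 4−3−0 = 1 → Ȟ^0 ≅ Z
degree 1: 6−2−3 = 1 → Ȟ^1 ≅ Z
degree 2: 2−0−2 = 0 → Ȟ^2 ≅ 0

Ȟ^0(U;F) ≅ Z,  Ȟ^1(U;F) ≅ Z,  Ȟ^2(U;F) ≅ 0


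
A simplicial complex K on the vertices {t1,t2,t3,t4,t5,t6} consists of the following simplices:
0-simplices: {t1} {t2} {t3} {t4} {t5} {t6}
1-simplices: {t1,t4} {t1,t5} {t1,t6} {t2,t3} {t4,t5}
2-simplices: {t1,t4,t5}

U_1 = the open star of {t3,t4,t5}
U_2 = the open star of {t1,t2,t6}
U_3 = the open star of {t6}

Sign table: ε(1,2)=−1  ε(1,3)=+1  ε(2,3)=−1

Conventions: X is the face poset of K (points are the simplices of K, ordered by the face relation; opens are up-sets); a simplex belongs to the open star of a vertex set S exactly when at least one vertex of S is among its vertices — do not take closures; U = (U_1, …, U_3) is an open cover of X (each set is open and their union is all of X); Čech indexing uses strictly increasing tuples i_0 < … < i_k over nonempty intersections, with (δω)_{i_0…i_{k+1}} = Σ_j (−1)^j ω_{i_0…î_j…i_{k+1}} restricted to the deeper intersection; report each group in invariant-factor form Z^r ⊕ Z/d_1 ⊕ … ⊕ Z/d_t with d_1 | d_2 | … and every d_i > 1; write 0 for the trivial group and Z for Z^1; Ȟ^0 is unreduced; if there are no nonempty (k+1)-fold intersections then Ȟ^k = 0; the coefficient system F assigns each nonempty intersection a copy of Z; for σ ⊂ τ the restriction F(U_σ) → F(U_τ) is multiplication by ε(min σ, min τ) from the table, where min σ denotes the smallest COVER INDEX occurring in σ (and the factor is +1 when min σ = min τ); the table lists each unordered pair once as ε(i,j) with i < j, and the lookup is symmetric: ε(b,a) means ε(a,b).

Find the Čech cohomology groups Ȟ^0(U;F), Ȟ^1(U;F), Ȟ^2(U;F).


Ȟ^0(U;F) ≅ Z; Ȟ^1(U;F) ≅ 0; Ȟ^2(U;F) ≅ 0

cover nerve:
  U1={{t3},{t4},{t5},{t1,t4},{t1,t5},{t2,t3},{t4,t5},{t1,t4,t5}} U2={{t1},{t2},{t6},{t1,t4},{t1,t5},{t1,t6},{t2,t3},{t1,t4,t5}} U3={{t6},{t1,t6}}
  U12={{t1,t4},{t1,t5},{t2,t3},{t1,t4,t5}} U23={{t6},{t1,t6}}
C dims 3,2; δ0: rk 2, SNF 1^2
Ȟ^0: (3−2)−0=1 ⇒ Z
Ȟ^1: (2−0)−2=0 ⇒ 0
Ȟ^2: (0−0)−0=0 ⇒ 0


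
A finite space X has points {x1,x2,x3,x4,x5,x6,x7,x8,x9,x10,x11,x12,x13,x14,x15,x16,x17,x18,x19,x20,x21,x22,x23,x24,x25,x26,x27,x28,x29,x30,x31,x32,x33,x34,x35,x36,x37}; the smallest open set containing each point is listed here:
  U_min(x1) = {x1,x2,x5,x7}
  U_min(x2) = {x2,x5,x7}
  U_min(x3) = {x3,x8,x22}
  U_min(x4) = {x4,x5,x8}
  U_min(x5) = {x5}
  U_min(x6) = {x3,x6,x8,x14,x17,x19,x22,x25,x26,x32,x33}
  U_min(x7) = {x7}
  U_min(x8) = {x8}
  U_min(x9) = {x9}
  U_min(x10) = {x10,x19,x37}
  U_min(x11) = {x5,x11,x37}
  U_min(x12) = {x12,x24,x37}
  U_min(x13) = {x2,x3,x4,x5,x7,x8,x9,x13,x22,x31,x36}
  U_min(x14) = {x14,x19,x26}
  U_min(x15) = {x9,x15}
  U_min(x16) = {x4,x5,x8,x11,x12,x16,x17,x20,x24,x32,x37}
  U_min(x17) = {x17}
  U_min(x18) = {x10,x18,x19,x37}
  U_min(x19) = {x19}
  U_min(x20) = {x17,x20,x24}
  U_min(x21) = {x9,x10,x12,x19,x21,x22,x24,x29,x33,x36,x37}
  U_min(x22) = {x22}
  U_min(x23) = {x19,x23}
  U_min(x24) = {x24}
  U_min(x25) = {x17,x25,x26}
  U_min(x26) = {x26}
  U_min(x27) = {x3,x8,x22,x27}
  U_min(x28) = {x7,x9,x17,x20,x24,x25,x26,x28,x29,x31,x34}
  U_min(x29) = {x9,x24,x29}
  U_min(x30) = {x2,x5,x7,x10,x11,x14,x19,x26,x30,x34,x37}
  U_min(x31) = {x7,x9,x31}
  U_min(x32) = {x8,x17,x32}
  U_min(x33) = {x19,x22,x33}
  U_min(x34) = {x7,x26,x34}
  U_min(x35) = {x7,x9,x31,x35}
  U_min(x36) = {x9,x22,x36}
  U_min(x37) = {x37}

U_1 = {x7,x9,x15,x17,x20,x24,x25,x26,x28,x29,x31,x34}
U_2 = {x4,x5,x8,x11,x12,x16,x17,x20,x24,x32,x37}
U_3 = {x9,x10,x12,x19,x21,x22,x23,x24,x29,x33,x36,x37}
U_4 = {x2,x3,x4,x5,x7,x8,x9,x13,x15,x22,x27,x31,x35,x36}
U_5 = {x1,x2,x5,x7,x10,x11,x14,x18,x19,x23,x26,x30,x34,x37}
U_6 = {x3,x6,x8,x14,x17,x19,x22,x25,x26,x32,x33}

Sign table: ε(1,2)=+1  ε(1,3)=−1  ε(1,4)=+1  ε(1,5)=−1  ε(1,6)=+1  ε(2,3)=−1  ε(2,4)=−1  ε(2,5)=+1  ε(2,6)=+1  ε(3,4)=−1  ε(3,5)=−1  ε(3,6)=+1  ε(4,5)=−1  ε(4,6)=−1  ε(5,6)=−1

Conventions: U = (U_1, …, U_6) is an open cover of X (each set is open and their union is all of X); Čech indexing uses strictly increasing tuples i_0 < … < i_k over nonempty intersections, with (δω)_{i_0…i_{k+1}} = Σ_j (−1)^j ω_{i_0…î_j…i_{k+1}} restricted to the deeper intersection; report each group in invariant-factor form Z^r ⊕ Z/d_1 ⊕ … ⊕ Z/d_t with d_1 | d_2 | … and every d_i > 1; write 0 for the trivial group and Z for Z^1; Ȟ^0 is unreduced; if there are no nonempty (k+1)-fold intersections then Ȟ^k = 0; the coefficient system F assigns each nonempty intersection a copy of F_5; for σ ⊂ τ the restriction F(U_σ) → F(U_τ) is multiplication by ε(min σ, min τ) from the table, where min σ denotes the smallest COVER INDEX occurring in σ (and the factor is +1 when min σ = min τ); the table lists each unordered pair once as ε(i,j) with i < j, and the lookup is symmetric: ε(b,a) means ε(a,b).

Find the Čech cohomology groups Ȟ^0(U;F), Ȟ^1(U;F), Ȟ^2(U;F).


intersection data:
  U12={x17,x20,x24} U13={x9,x24,x29} U14={x7,x9,x15,x31} U15={x7,x26,x34} U16={x17,x25,x26} U23={x12,x24,x37} U24={x4,x5,x8} U25={x5,x11,x37} U26={x8,x17,x32} U34={x9,x22,x36} U35={x10,x19,x23,x37} U36={x19,x22,x33} U45={x2,x5,x7} U46={x3,x8,x22} U56={x14,x19,x26}
  U123={x24} U126={x17} U134={x9} U145={x7} U156={x26} U235={x37} U245={x5} U246={x8} U346={x22} U356={x19}
C dims 6,15,10; δ0: rk_F5 6; δ1: rk_F5 9
Ȟ^0 = (6 − 6) − 0 = 0, so Ȟ^0 ≅ 0
Ȟ^1 = (15 − 9) − 6 = 0, so Ȟ^1 ≅ 0
Ȟ^2 = (10 − 0) − 9 = 1, so Ȟ^2 ≅ Z/5

Ȟ^0 = 0,  Ȟ^1 = 0,  Ȟ^2 = Z/5


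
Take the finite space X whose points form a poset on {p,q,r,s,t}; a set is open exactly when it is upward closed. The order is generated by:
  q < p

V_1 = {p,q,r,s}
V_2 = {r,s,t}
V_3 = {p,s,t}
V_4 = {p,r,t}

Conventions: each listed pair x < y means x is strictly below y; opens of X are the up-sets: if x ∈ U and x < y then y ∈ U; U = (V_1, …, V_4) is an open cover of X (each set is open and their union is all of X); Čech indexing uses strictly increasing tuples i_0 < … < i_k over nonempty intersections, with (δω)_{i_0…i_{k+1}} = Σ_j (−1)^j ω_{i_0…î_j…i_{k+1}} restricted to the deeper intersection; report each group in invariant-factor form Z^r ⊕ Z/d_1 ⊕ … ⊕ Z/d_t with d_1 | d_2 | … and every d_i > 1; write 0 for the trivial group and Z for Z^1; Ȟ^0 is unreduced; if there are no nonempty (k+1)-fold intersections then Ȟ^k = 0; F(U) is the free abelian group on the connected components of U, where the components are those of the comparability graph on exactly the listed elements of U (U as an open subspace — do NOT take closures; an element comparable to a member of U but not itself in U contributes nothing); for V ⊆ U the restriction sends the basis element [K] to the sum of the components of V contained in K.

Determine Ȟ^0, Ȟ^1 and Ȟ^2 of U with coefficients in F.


Ȟ^0 ≅ Z^4; Ȟ^1 ≅ 0; Ȟ^2 ≅ 0

nonempty intersections:
  V12={r,s} V13={p,s} V14={p,r} V23={s,t} V24={r,t} V34={p,t}
  V123={s} V124={r} V134={p} V234={t}
components per intersection:
  V1: {p,q} {r} {s}
  V2: {r} {s} {t}
  V3: {p} {s} {t}
  V4: {p} {r} {t}
  V12: {r} {s}
  V13: {p} {s}
  V14: {p} {r}
  V23: {s} {t}
  V24: {r} {t}
  V34: {p} {t}
  V123: {s}
  V124: {r}
  V134: {p}
  V234: {t}
C dims 12,12,4; δ0: rk 8, SNF 1^8; δ1: rk 4, SNF 1^4
Ȟ^0: (12−8)−0=4 ⇒ Z^4
Ȟ^1: (12−4)−8=0 ⇒ 0
Ȟ^2: (4−0)−4=0 ⇒ 0


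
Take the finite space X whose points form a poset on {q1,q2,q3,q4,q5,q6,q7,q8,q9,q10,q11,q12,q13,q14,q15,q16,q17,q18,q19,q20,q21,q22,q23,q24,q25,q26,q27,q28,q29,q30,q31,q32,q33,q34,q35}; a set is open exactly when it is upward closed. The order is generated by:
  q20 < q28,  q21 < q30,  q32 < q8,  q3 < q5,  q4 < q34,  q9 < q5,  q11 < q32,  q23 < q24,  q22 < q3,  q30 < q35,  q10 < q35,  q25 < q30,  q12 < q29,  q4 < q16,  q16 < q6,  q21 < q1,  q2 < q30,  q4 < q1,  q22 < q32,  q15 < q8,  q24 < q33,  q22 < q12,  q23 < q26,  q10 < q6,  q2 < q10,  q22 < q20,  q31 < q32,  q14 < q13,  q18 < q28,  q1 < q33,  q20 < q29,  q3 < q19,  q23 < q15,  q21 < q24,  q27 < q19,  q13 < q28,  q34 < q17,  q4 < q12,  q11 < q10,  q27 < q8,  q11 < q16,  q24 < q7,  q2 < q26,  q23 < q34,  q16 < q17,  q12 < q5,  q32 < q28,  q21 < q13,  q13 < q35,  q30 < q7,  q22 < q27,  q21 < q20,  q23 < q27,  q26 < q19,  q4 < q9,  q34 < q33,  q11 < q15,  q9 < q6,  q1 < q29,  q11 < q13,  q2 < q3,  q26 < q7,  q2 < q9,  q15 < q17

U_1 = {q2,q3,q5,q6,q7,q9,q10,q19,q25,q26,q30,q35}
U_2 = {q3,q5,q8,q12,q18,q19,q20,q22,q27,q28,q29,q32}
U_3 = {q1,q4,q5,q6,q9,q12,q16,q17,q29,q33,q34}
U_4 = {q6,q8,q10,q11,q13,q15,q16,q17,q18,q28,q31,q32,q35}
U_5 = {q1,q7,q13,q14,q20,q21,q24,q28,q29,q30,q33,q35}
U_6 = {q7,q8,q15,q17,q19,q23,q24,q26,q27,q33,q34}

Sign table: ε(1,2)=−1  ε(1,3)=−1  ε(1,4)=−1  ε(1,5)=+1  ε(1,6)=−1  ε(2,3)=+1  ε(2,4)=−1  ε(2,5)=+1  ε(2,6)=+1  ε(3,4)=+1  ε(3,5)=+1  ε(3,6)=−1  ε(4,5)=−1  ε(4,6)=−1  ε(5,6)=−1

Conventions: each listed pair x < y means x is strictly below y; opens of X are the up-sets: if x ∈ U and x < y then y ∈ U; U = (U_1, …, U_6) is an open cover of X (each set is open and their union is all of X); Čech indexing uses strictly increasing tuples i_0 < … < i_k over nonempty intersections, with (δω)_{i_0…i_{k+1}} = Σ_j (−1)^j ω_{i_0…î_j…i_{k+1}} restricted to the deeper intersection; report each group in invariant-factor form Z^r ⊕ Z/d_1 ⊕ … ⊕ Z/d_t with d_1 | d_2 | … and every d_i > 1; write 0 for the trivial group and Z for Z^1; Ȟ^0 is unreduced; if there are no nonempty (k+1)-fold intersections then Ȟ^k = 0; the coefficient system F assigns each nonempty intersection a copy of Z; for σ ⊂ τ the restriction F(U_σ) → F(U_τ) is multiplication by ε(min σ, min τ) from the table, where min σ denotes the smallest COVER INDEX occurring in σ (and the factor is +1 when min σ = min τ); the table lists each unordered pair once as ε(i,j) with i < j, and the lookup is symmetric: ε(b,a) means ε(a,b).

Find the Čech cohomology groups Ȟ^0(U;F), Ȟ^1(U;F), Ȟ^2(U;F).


cover nerve:
  U12={q3,q5,q19} U13={q5,q6,q9} U14={q6,q10,q35} U15={q7,q30,q35} U16={q7,q19,q26} U23={q5,q12,q29} U24={q8,q18,q28,q32} U25={q20,q28,q29} U26={q8,q19,q27} U34={q6,q16,q17} U35={q1,q29,q33} U36={q17,q33,q34} U45={q13,q28,q35} U46={q8,q15,q17} U56={q7,q24,q33}
  U123={q5} U126={q19} U134={q6} U145={q35} U156={q7} U235={q29} U245={q28} U246={q8} U346={q17} U356={q33}
C dims 6,15,10; δ0: rk 6, SNF 1^5·2; δ1: rk 9, SNF 1^9
Ȟ^0: (6−6)−0=0 ⇒ 0
Ȟ^1: (15−9)−6=0 plus torsion [2] ⇒ Z/2
Ȟ^2: (10−0)−9=1 ⇒ Z

Ȟ^0 ≅ 0,  Ȟ^1 ≅ Z/2,  Ȟ^2 ≅ Z


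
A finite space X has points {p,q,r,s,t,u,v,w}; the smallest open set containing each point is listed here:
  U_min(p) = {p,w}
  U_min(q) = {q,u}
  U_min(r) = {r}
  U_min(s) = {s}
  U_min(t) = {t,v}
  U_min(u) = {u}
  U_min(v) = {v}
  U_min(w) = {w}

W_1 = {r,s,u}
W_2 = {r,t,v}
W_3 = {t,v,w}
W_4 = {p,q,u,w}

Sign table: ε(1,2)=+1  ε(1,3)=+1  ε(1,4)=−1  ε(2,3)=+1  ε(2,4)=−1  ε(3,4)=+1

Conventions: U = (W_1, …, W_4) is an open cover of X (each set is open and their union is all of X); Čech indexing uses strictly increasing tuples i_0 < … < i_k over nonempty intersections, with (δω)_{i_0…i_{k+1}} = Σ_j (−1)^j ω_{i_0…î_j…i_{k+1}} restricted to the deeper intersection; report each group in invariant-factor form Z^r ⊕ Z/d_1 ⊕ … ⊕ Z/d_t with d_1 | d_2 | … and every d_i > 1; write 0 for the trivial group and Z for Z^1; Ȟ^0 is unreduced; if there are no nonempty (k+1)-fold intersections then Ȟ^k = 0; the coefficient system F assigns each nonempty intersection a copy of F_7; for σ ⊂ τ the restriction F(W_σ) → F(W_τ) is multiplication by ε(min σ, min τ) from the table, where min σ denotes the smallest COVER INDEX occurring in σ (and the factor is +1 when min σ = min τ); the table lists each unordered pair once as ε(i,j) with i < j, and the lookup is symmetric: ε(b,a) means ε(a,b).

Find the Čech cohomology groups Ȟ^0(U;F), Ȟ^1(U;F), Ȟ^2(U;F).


Ȟ^0(U;F) ≅ 0, Ȟ^1(U;F) ≅ 0 and Ȟ^2(U;F) ≅ 0

cover nerve:
  W12={r} W14={u} W23={t,v} W34={w}
C dims 4,4; δ0: rk_F7 4
Ȟ^0: (4−4)−0=0 ⇒ 0
Ȟ^1: (4−0)−4=0 ⇒ 0
Ȟ^2: (0−0)−0=0 ⇒ 0


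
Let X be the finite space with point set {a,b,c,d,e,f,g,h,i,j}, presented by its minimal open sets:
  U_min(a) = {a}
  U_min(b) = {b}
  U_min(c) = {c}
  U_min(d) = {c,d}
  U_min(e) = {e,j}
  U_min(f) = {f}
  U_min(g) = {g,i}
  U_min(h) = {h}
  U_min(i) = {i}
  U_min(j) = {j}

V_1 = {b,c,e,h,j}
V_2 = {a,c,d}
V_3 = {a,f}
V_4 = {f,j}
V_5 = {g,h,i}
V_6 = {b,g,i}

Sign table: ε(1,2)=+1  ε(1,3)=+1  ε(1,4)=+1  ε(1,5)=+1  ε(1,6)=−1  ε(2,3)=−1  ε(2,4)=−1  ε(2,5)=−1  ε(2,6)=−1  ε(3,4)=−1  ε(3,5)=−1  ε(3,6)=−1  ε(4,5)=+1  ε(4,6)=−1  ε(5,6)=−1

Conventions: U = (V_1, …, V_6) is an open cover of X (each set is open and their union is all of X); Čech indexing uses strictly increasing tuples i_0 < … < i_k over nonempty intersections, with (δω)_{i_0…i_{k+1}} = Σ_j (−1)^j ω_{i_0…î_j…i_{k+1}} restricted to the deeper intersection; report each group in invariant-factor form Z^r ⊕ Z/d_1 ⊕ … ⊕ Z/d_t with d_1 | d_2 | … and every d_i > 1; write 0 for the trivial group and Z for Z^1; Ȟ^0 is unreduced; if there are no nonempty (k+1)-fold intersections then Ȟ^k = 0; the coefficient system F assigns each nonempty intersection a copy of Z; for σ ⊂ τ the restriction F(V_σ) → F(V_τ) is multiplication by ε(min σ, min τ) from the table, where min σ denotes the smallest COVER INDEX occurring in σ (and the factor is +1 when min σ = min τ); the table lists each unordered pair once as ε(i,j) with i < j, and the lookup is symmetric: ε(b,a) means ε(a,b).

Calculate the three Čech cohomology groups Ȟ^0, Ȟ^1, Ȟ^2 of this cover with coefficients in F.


Ȟ^0(U;F) ≅ Z, Ȟ^1(U;F) ≅ Z^2, Ȟ^2(U;F) ≅ 0

cover nerve:
  V12={c} V14={j} V15={h} V16={b} V23={a} V34={f} V56={g,i}
C dims 6,7; δ0: rk 5, SNF 1^5
Ȟ^0: (6−5)−0=1 ⇒ Z
Ȟ^1: (7−0)−5=2 ⇒ Z^2
Ȟ^2: (0−0)−0=0 ⇒ 0


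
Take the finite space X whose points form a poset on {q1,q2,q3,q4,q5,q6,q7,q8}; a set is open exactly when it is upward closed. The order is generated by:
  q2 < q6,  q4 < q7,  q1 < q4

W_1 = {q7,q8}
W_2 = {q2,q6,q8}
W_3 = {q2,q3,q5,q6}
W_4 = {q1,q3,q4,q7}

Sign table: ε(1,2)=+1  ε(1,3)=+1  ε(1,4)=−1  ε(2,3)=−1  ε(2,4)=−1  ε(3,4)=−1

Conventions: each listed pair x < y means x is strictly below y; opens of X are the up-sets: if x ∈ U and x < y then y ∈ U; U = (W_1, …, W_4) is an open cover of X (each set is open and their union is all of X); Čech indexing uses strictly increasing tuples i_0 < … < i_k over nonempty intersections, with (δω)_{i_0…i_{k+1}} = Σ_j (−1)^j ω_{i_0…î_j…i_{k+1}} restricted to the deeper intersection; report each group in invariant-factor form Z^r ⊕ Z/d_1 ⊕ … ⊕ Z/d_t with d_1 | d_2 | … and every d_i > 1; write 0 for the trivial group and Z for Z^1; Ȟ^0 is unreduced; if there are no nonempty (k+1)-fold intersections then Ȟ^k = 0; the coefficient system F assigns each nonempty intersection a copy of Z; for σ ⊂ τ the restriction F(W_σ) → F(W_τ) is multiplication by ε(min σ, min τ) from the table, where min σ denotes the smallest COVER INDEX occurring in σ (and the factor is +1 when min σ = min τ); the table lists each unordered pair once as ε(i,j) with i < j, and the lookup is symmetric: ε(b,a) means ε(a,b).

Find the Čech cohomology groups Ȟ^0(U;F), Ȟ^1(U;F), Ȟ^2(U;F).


nonempty overlaps:
  W12={q8} W14={q7} W23={q2,q6} W34={q3}
C dims 4,4; δ0: rk 4, SNF 1^3·2
degree 0: 4−4−0 = 0 → Ȟ^0 ≅ 0
degree 1: 4−0−4 = 0 plus torsion [2] → Ȟ^1 ≅ Z/2
degree 2: 0−0−0 = 0 → Ȟ^2 ≅ 0

Ȟ^0 ≅ 0,  Ȟ^1 ≅ Z/2,  Ȟ^2 ≅ 0


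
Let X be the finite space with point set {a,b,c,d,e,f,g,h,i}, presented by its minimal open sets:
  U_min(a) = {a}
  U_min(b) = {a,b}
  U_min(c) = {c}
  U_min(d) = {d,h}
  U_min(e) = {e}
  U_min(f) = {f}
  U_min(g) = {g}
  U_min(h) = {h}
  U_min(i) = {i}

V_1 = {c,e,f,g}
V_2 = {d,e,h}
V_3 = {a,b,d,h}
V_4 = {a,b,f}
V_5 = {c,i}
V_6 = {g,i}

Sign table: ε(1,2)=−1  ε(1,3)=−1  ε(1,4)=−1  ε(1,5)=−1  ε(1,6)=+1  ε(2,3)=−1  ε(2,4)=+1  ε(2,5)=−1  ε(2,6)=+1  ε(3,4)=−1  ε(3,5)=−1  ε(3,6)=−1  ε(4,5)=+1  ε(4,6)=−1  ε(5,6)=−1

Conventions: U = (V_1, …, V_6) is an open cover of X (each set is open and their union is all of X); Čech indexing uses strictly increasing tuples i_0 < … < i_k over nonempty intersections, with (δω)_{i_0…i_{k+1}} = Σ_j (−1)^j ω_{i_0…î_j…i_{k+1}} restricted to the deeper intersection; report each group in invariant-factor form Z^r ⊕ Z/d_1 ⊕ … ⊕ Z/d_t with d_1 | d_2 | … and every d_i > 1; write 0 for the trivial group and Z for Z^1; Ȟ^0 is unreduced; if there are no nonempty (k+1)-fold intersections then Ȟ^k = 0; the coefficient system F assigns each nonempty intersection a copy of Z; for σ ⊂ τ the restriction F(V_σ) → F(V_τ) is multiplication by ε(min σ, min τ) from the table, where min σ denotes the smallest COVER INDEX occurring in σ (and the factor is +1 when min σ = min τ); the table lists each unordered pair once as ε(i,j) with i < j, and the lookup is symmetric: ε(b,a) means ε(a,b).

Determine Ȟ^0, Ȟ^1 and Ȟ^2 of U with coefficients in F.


Ȟ^0 = Z; Ȟ^1 = Z^2; Ȟ^2 = 0

nerve simplices:
  V12={e} V14={f} V15={c} V16={g} V23={d,h} V34={a,b} V56={i}
C dims 6,7; δ0: rk 5, SNF 1^5
degree 0: 6−5−0 = 1 → Ȟ^0 ≅ Z
degree 1: 7−0−5 = 2 → Ȟ^1 ≅ Z^2
degree 2: 0−0−0 = 0 → Ȟ^2 ≅ 0


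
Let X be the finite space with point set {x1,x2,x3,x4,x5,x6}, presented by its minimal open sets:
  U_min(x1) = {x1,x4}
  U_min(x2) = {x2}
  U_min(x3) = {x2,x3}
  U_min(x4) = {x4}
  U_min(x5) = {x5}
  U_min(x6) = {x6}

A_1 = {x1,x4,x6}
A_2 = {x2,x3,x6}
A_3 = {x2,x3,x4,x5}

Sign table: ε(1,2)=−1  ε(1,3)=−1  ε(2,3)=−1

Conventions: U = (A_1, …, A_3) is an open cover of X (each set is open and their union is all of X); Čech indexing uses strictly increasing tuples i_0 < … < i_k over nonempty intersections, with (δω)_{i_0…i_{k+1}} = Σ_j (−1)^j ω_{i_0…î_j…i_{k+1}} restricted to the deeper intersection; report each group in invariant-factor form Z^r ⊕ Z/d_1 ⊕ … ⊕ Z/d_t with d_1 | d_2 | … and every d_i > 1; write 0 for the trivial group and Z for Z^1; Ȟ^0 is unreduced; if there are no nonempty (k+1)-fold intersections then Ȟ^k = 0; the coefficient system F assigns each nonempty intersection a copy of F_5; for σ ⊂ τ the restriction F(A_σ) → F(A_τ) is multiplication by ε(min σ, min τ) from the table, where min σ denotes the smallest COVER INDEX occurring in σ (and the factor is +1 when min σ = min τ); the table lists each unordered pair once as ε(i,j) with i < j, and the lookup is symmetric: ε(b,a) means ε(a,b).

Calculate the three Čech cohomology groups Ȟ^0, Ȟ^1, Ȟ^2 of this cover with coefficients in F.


cover nerve:
  A12={x6} A13={x4} A23={x2,x3}
C dims 3,3; δ0: rk_F5 3
Ȟ^0: (3−3)−0=0 ⇒ 0
Ȟ^1: (3−0)−3=0 ⇒ 0
Ȟ^2: (0−0)−0=0 ⇒ 0

Ȟ^0 = 0, Ȟ^1 = 0, Ȟ^2 = 0


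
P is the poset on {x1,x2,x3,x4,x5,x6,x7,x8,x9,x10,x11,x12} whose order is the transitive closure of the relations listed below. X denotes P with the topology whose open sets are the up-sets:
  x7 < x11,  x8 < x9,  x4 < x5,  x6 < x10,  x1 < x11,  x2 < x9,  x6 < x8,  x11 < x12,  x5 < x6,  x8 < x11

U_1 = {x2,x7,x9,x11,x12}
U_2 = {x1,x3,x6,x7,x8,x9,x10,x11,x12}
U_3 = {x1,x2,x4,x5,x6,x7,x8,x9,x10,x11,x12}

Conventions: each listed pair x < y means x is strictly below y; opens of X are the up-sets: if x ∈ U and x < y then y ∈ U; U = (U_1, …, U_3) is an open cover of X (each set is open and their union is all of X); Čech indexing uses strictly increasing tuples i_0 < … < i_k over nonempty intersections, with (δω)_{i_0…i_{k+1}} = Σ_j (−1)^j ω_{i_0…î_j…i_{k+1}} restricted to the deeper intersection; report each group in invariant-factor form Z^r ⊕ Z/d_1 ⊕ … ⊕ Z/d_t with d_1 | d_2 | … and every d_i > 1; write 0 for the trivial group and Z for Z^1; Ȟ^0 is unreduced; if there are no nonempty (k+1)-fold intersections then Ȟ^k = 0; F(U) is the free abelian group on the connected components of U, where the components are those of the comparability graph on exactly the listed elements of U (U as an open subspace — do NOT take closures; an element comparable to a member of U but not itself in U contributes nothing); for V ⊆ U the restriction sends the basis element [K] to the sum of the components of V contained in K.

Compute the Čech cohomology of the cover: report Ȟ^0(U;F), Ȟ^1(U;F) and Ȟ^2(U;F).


nerve of the cover:
  U12={x7,x9,x11,x12} U13={x2,x7,x9,x11,x12} U23={x1,x6,x7,x8,x9,x10,x11,x12}
  U123={x7,x9,x11,x12}
components per intersection:
  U1: {x2,x9} {x7,x11,x12}
  U2: {x1,x6,x7,x8,x9,x10,x11,x12} {x3}
  U3: {x1,x2,x4,x5,x6,x7,x8,x9,x10,x11,x12}
  U12: {x7,x11,x12} {x9}
  U13: {x2,x9} {x7,x11,x12}
  U23: {x1,x6,x7,x8,x9,x10,x11,x12}
  U123: {x7,x11,x12} {x9}
C dims 5,5,2; δ0: rk 3, SNF 1^3; δ1: rk 2, SNF 1^2
Ȟ^0 = (5 − 3) − 0 = 2, so Ȟ^0 ≅ Z^2
Ȟ^1 = (5 − 2) − 3 = 0, so Ȟ^1 ≅ 0
Ȟ^2 = (2 − 0) − 2 = 0, so Ȟ^2 ≅ 0

Ȟ^0 = Z^2, Ȟ^1 = 0, Ȟ^2 = 0


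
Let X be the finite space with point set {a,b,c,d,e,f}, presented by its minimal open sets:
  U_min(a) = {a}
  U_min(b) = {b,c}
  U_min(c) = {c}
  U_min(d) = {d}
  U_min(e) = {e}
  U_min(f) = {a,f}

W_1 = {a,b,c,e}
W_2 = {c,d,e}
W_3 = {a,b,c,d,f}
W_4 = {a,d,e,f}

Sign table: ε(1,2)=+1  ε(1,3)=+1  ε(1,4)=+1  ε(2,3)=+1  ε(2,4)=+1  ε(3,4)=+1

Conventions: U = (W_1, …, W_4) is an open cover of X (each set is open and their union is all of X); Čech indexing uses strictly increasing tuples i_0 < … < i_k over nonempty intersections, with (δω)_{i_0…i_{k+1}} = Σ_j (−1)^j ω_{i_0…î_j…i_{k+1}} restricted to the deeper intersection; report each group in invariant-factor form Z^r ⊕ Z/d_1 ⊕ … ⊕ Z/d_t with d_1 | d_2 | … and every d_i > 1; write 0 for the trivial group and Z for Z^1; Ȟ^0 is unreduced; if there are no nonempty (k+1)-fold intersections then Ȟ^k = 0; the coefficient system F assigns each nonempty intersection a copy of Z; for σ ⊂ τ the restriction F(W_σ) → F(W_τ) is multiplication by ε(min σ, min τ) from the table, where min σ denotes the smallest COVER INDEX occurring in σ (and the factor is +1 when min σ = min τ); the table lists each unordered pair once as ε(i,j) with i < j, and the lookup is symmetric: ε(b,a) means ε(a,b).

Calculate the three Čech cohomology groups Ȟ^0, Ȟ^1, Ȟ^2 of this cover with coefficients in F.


nerve simplices:
  W12={c,e} W13={a,b,c} W14={a,e} W23={c,d} W24={d,e} W34={a,d,f}
  W123={c} W124={e} W134={a} W234={d}
C dims 4,6,4; δ0: rk 3, SNF 1^3; δ1: rk 3, SNF 1^3
degree 0: 4−3−0 = 1 → Ȟ^0 ≅ Z
degree 1: 6−3−3 = 0 → Ȟ^1 ≅ 0
degree 2: 4−0−3 = 1 → Ȟ^2 ≅ Z

Ȟ^0 = Z; Ȟ^1 = 0; Ȟ^2 = Z


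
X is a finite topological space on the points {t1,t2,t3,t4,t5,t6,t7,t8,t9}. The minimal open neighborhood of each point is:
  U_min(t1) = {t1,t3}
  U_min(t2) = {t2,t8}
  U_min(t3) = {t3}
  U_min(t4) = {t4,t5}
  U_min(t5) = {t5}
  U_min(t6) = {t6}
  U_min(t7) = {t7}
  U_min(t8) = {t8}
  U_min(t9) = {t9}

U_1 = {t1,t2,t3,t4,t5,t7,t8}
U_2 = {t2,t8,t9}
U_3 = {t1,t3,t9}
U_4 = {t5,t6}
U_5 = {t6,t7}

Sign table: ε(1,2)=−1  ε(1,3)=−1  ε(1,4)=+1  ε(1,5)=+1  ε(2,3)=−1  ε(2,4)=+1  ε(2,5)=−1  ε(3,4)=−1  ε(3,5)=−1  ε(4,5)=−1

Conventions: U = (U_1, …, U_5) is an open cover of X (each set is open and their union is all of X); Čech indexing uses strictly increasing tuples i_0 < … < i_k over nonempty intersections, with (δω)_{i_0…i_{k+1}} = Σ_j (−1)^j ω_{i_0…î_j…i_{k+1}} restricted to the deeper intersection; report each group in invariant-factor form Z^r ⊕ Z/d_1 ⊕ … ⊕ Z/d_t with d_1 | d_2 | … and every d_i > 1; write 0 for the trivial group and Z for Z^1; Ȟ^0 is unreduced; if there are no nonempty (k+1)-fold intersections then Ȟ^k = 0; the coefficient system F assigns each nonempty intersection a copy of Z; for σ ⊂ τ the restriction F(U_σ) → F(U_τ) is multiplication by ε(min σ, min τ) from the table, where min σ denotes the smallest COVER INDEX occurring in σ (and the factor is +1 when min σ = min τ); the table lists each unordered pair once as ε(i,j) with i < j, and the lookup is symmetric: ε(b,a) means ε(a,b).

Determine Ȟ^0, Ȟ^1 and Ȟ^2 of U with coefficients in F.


cover nerve:
  U12={t2,t8} U13={t1,t3} U14={t5} U15={t7} U23={t9} U45={t6}
C dims 5,6; δ0: rk 5, SNF 1^4·2
Ȟ^0: (5−5)−0=0 ⇒ 0
Ȟ^1: (6−0)−5=1 plus torsion [2] ⇒ Z ⊕ Z/2
Ȟ^2: (0−0)−0=0 ⇒ 0

Ȟ^0 ≅ 0, Ȟ^1 ≅ Z ⊕ Z/2, Ȟ^2 ≅ 0


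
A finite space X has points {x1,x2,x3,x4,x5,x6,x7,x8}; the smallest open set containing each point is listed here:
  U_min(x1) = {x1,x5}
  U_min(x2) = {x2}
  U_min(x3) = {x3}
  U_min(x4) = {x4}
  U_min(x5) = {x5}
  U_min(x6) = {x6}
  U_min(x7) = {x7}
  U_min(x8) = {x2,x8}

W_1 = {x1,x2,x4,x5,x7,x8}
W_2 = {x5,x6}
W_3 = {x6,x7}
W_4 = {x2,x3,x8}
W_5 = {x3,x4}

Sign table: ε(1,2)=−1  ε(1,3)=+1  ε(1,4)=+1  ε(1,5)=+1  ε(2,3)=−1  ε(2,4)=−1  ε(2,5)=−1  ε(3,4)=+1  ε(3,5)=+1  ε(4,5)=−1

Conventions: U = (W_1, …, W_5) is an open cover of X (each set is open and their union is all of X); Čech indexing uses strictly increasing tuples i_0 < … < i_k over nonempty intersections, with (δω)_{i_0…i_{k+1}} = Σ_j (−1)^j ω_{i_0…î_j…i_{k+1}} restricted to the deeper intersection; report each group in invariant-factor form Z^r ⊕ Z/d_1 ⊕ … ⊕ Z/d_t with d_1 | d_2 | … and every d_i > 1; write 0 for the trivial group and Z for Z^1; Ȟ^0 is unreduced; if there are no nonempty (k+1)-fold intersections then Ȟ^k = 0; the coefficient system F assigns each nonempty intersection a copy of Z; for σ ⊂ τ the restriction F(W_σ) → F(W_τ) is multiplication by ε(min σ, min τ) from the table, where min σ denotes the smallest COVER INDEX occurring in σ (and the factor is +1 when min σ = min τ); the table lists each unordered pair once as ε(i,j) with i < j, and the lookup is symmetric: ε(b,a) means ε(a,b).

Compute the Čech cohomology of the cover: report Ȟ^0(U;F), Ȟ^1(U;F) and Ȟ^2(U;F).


intersection data:
  W12={x5} W13={x7} W14={x2,x8} W15={x4} W23={x6} W45={x3}
C dims 5,6; δ0: rk 5, SNF 1^4·2
Ȟ^0 = (5 − 5) − 0 = 0, so Ȟ^0 ≅ 0
Ȟ^1 = (6 − 0) − 5 = 1 plus torsion [2], so Ȟ^1 ≅ Z ⊕ Z/2
Ȟ^2 = (0 − 0) − 0 = 0, so Ȟ^2 ≅ 0

Ȟ^0 ≅ 0,  Ȟ^1 ≅ Z ⊕ Z/2,  Ȟ^2 ≅ 0


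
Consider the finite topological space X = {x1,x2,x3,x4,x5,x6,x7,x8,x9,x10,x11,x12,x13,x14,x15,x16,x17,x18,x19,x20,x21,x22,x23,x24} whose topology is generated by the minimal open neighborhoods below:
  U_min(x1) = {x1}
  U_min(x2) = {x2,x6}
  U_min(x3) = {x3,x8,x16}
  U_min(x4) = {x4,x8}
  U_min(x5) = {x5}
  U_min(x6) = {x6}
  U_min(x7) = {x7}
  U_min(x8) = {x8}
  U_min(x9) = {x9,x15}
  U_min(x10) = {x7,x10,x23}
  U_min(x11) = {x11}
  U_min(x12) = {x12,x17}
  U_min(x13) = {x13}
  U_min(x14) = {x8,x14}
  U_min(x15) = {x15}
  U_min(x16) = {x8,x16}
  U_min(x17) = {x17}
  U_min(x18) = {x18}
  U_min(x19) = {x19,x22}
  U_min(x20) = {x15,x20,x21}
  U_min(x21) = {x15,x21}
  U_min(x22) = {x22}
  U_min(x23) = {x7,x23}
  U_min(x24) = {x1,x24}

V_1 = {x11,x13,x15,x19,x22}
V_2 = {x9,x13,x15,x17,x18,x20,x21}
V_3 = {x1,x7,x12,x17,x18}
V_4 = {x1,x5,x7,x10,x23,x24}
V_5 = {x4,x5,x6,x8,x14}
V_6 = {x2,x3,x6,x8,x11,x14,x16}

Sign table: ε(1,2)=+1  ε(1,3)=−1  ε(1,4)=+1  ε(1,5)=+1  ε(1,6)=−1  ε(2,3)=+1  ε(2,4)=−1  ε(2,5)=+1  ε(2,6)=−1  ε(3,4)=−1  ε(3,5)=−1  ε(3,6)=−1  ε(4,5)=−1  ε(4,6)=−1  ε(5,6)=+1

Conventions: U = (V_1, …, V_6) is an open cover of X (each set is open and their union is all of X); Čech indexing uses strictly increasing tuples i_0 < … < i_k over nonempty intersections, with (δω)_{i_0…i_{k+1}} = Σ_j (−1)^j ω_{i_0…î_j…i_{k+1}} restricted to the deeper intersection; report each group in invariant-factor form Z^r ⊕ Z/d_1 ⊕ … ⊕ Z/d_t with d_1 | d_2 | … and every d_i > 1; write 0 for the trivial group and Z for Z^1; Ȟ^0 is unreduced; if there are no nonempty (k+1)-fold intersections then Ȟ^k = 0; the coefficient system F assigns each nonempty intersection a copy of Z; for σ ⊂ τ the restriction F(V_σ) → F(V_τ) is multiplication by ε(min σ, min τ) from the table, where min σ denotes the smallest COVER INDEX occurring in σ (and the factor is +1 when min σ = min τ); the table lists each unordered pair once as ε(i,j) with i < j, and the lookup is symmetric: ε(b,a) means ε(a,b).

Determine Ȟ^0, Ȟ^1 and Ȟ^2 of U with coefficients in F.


cover nerve:
  V12={x13,x15} V16={x11} V23={x17,x18} V34={x1,x7} V45={x5} V56={x6,x8,x14}
C dims 6,6; δ0: rk 6, SNF 1^5·2
Ȟ^0: (6−6)−0=0 ⇒ 0
Ȟ^1: (6−0)−6=0 plus torsion [2] ⇒ Z/2
Ȟ^2: (0−0)−0=0 ⇒ 0

Ȟ^0 ≅ 0; Ȟ^1 ≅ Z/2; Ȟ^2 ≅ 0


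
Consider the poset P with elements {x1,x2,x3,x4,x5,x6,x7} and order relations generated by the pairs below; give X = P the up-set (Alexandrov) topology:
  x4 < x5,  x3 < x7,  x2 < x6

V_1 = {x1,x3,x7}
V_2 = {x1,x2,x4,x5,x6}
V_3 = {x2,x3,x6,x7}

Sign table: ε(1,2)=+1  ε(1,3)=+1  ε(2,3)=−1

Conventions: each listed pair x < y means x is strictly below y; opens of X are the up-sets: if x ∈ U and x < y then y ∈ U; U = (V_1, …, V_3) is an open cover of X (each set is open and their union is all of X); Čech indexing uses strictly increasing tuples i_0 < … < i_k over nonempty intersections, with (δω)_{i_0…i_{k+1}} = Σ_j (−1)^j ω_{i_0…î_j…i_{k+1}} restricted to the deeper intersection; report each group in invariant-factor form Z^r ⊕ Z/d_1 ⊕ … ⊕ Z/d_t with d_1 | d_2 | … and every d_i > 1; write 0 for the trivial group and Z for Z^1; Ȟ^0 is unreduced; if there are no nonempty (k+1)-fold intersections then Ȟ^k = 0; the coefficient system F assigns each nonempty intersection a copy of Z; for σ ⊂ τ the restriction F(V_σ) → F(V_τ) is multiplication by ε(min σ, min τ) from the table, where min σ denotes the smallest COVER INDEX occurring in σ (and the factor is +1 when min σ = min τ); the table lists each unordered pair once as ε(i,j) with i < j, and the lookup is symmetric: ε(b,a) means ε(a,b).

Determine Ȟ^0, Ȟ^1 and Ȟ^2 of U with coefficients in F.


Ȟ^0(U;F) ≅ 0,  Ȟ^1(U;F) ≅ Z/2,  Ȟ^2(U;F) ≅ 0

nerve simplices:
  V12={x1} V13={x3,x7} V23={x2,x6}
C dims 3,3; δ0: rk 3, SNF 1^2·2
degree 0: 3−3−0 = 0 → Ȟ^0 ≅ 0
degree 1: 3−0−3 = 0 plus torsion [2] → Ȟ^1 ≅ Z/2
degree 2: 0−0−0 = 0 → Ȟ^2 ≅ 0


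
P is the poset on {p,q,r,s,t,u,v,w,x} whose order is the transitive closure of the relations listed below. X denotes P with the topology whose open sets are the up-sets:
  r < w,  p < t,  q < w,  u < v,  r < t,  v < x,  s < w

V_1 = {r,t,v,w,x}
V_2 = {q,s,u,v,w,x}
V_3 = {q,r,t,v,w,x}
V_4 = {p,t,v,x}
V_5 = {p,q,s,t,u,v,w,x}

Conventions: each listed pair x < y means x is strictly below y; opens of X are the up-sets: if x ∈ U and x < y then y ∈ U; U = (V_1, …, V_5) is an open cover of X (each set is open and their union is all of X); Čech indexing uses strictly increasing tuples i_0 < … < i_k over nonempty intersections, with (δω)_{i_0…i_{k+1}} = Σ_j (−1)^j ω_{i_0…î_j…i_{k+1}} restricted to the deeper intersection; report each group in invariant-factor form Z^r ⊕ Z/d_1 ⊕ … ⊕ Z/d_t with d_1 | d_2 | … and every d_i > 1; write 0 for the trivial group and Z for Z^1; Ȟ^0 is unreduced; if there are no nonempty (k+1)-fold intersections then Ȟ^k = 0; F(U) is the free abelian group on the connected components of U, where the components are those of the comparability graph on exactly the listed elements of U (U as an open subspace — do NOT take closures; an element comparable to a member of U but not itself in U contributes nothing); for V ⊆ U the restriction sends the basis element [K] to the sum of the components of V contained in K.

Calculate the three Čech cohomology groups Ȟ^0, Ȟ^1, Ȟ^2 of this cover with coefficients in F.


Ȟ^0 ≅ Z^2; Ȟ^1 ≅ 0; Ȟ^2 ≅ 0

nonempty intersections:
  V12={v,w,x} V13={r,t,v,w,x} V14={t,v,x} V15={t,v,w,x} V23={q,v,w,x} V24={v,x} V25={q,s,u,v,w,x} V34={t,v,x} V35={q,t,v,w,x} V45={p,t,v,x}
  V123={v,w,x} V124={v,x} V125={v,w,x} V134={t,v,x} V135={t,v,w,x} V145={t,v,x} V234={v,x} V235={q,v,w,x} V245={v,x} V345={t,v,x}
  V1234={v,x} V1235={v,w,x} V1245={v,x} V1345={t,v,x} V2345={v,x}
  V12345={v,x}
components per intersection:
  V1: {r,t,w} {v,x}
  V2: {q,s,w} {u,v,x}
  V3: {q,r,t,w} {v,x}
  V4: {p,t} {v,x}
  V5: {p,t} {q,s,w} {u,v,x}
  V12: {v,x} {w}
  V13: {r,t,w} {v,x}
  V14: {t} {v,x}
  V15: {t} {v,x} {w}
  V23: {q,w} {v,x}
  V24: {v,x}
  V25: {q,s,w} {u,v,x}
  V34: {t} {v,x}
  V35: {q,w} {t} {v,x}
  V45: {p,t} {v,x}
  V123: {v,x} {w}
  V124: {v,x}
  V125: {v,x} {w}
  V134: {t} {v,x}
  V135: {t} {v,x} {w}
  V145: {t} {v,x}
  V234: {v,x}
  V235: {q,w} {v,x}
  V245: {v,x}
  V345: {t} {v,x}
  V1234: {v,x}
  V1235: {v,x} {w}
  V1245: {v,x}
  V1345: {t} {v,x}
  V2345: {v,x}
  V12345: {v,x}
C dims 11,21,18,7; δ0: rk 9, SNF 1^9; δ1: rk 12, SNF 1^12; δ2: rk 6, SNF 1^6
Ȟ^0: (11−9)−0=2 ⇒ Z^2
Ȟ^1: (21−12)−9=0 ⇒ 0
Ȟ^2: (18−6)−12=0 ⇒ 0


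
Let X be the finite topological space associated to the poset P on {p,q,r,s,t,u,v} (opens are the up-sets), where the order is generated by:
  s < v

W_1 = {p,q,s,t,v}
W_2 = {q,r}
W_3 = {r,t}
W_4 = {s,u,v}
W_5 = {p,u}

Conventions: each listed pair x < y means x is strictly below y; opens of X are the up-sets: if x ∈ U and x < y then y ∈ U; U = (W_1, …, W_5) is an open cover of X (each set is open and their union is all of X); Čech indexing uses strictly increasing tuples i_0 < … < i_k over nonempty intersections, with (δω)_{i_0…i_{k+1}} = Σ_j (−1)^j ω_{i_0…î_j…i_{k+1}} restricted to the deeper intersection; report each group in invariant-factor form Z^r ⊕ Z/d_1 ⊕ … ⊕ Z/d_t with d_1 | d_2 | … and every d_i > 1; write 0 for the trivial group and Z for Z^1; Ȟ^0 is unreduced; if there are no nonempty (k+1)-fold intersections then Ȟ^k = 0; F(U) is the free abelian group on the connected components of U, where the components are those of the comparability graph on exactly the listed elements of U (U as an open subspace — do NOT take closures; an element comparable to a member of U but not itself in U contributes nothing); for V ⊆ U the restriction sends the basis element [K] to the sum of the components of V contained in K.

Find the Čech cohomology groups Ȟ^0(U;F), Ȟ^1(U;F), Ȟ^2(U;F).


nonempty intersections:
  W12={q} W13={t} W14={s,v} W15={p} W23={r} W45={u}
components per intersection:
  W1: {p} {q} {s,v} {t}
  W2: {q} {r}
  W3: {r} {t}
  W4: {s,v} {u}
  W5: {p} {u}
  W12: {q}
  W13: {t}
  W14: {s,v}
  W15: {p}
  W23: {r}
  W45: {u}
C dims 12,6; δ0: rk 6, SNF 1^6
Ȟ^0: (12−6)−0=6 ⇒ Z^6
Ȟ^1: (6−0)−6=0 ⇒ 0
Ȟ^2: (0−0)−0=0 ⇒ 0

Ȟ^0 = Z^6,  Ȟ^1 = 0,  Ȟ^2 = 0
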